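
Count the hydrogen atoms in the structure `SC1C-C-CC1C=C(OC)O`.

Hydrogens are implicit in SMILES; fill each atom to its normal valence:
  3 × C: 2 H each → 6
  3 × C: 1 H each → 3
  1 × C: 3 H
  1 × C: no H
  1 × O: 1 H
  1 × O: no H
  1 × S: 1 H
  Total hydrogens = 14.

14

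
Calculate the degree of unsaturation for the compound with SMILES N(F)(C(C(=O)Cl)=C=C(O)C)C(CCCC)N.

3

Molecular formula from the SMILES: C10H16ClFN2O2.
DoU = (2C + 2 + N − H − X)/2 = (2·10 + 2 + 2 − 16 − 2)/2 = 6/2 = 3.
(Structurally: 0 ring(s) + 3 π bond(s) = 3.)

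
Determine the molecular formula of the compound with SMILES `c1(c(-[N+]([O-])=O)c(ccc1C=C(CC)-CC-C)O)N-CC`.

C15H22N2O3

Heavy atoms from the SMILES: 15 C, 2 N, 3 O.
Implicit hydrogens by atom environment:
  4 × C: 2 H each → 8
  4 × C (aromatic): no H
  3 × C: 3 H each → 9
  2 × C (aromatic): 1 H each → 2
  1 × C: 1 H
  1 × C: no H
  1 × N: 1 H
  1 × N (charge +1): no H
  1 × O: 1 H
  1 × O: no H
  1 × O (charge -1): no H
  Total hydrogens = 22.
Molecular formula: C15H22N2O3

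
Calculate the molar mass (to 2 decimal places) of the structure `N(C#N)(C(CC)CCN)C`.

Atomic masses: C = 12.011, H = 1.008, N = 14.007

141.22

Molecular formula: C7H15N3.
M = 7×12.011 + 15×1.008 + 3×14.007 = 141.22 g/mol.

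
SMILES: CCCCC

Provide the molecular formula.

C5H12

Heavy atoms from the SMILES: 5 C.
Implicit hydrogens by atom environment:
  3 × C: 2 H each → 6
  2 × C: 3 H each → 6
  Total hydrogens = 12.
Molecular formula: C5H12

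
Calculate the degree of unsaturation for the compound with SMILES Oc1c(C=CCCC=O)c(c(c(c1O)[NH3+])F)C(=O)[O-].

Molecular formula from the SMILES: C12H12FNO5.
DoU = (2C + 2 + N − H − X)/2 = (2·12 + 2 + 1 − 12 − 1)/2 = 14/2 = 7.
(Structurally: 1 ring(s) + 6 π bond(s) = 7.)

7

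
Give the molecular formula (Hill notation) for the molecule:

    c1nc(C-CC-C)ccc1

Heavy atoms from the SMILES: 9 C, 1 N.
Implicit hydrogens by atom environment:
  4 × C (aromatic): 1 H each → 4
  3 × C: 2 H each → 6
  1 × C: 3 H
  1 × C (aromatic): no H
  1 × N (aromatic): no H
  Total hydrogens = 13.
Molecular formula: C9H13N

C9H13N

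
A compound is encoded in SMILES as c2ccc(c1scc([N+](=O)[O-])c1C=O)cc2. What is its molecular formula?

C11H7NO3S

Heavy atoms from the SMILES: 11 C, 1 N, 3 O, 1 S.
Implicit hydrogens by atom environment:
  6 × C (aromatic): 1 H each → 6
  4 × C (aromatic): no H
  2 × O: no H
  1 × C: 1 H
  1 × N (charge +1): no H
  1 × O (charge -1): no H
  1 × S (aromatic): no H
  Total hydrogens = 7.
Molecular formula: C11H7NO3S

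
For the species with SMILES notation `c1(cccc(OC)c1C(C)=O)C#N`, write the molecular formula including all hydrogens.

Heavy atoms from the SMILES: 10 C, 1 N, 2 O.
Implicit hydrogens by atom environment:
  3 × C (aromatic): 1 H each → 3
  3 × C (aromatic): no H
  2 × C: 3 H each → 6
  2 × C: no H
  2 × O: no H
  1 × N: no H
  Total hydrogens = 9.
Molecular formula: C10H9NO2

C10H9NO2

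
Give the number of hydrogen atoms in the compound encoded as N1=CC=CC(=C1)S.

Hydrogens are implicit in SMILES; fill each atom to its normal valence:
  4 × C (aromatic): 1 H each → 4
  1 × C (aromatic): no H
  1 × N (aromatic): no H
  1 × S: 1 H
  Total hydrogens = 5.

5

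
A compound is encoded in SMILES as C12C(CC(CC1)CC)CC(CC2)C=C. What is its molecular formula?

C14H24

Heavy atoms from the SMILES: 14 C.
Implicit hydrogens by atom environment:
  8 × C: 2 H each → 16
  5 × C: 1 H each → 5
  1 × C: 3 H
  Total hydrogens = 24.
Molecular formula: C14H24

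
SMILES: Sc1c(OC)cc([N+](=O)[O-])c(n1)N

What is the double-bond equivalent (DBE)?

5

Molecular formula from the SMILES: C6H7N3O3S.
DoU = (2C + 2 + N − H − X)/2 = (2·6 + 2 + 3 − 7 − 0)/2 = 10/2 = 5.
(Structurally: 1 ring(s) + 4 π bond(s) = 5.)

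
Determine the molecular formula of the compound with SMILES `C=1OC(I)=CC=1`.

C4H3IO

Heavy atoms from the SMILES: 4 C, 1 I, 1 O.
Implicit hydrogens by atom environment:
  3 × C (aromatic): 1 H each → 3
  1 × C (aromatic): no H
  1 × I: no H
  1 × O (aromatic): no H
  Total hydrogens = 3.
Molecular formula: C4H3IO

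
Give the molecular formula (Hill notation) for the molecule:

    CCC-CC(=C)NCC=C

Heavy atoms from the SMILES: 9 C, 1 N.
Implicit hydrogens by atom environment:
  6 × C: 2 H each → 12
  1 × C: 3 H
  1 × C: 1 H
  1 × C: no H
  1 × N: 1 H
  Total hydrogens = 17.
Molecular formula: C9H17N

C9H17N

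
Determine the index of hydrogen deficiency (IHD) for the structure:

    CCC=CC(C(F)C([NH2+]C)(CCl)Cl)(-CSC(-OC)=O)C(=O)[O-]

3

Molecular formula from the SMILES: C13H20Cl2FNO4S.
DoU = (2C + 2 + N − H − X)/2 = (2·13 + 2 + 1 − 20 − 3)/2 = 6/2 = 3.
(Structurally: 0 ring(s) + 3 π bond(s) = 3.)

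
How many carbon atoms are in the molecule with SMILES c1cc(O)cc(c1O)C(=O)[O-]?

7

The symbol for carbon appears 7 times in the SMILES. Lowercase c denotes aromatic carbon and counts toward C.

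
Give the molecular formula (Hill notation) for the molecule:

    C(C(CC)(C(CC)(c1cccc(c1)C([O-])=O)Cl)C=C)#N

Heavy atoms from the SMILES: 16 C, 1 Cl, 1 N, 2 O.
Implicit hydrogens by atom environment:
  4 × C (aromatic): 1 H each → 4
  4 × C: no H
  3 × C: 2 H each → 6
  2 × C: 3 H each → 6
  2 × C (aromatic): no H
  1 × C: 1 H
  1 × Cl: no H
  1 × N: no H
  1 × O: no H
  1 × O (charge -1): no H
  Total hydrogens = 17.
Net charge -1.
Molecular formula: C16H17ClNO2-

C16H17ClNO2-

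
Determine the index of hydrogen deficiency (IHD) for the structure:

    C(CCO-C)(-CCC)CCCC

Molecular formula from the SMILES: C11H24O.
DoU = (2C + 2 + N − H − X)/2 = (2·11 + 2 + 0 − 24 − 0)/2 = 0/2 = 0.
(Structurally: 0 ring(s) + 0 π bond(s) = 0.)

0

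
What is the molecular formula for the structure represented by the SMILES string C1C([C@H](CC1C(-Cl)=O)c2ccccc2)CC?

C14H17ClO

Heavy atoms from the SMILES: 14 C, 1 Cl, 1 O.
Implicit hydrogens by atom environment:
  5 × C (aromatic): 1 H each → 5
  3 × C: 2 H each → 6
  3 × C: 1 H each → 3
  1 × C: 3 H
  1 × C (aromatic): no H
  1 × C: no H
  1 × Cl: no H
  1 × O: no H
  Total hydrogens = 17.
Molecular formula: C14H17ClO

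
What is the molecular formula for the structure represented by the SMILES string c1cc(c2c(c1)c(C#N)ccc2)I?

Heavy atoms from the SMILES: 11 C, 1 I, 1 N.
Implicit hydrogens by atom environment:
  6 × C (aromatic): 1 H each → 6
  4 × C (aromatic): no H
  1 × C: no H
  1 × I: no H
  1 × N: no H
  Total hydrogens = 6.
Molecular formula: C11H6IN

C11H6IN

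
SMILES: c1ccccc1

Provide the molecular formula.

C6H6

Heavy atoms from the SMILES: 6 C.
Implicit hydrogens by atom environment:
  6 × C (aromatic): 1 H each → 6
  Total hydrogens = 6.
Molecular formula: C6H6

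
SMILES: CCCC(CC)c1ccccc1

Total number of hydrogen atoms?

Hydrogens are implicit in SMILES; fill each atom to its normal valence:
  5 × C (aromatic): 1 H each → 5
  3 × C: 2 H each → 6
  2 × C: 3 H each → 6
  1 × C: 1 H
  1 × C (aromatic): no H
  Total hydrogens = 18.

18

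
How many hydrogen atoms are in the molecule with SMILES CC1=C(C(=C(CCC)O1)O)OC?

Hydrogens are implicit in SMILES; fill each atom to its normal valence:
  4 × C (aromatic): no H
  3 × C: 3 H each → 9
  2 × C: 2 H each → 4
  1 × O: 1 H
  1 × O (aromatic): no H
  1 × O: no H
  Total hydrogens = 14.

14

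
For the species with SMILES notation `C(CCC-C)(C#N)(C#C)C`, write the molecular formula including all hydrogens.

Heavy atoms from the SMILES: 9 C, 1 N.
Implicit hydrogens by atom environment:
  3 × C: 2 H each → 6
  3 × C: no H
  2 × C: 3 H each → 6
  1 × C: 1 H
  1 × N: no H
  Total hydrogens = 13.
Molecular formula: C9H13N

C9H13N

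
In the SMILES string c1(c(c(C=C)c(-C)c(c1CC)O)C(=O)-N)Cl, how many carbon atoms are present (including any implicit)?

The symbol for carbon appears 12 times in the SMILES. Lowercase c denotes aromatic carbon and counts toward C.

12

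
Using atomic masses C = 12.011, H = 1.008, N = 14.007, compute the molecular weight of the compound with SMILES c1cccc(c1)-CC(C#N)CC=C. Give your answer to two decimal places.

Molecular formula: C12H13N.
M = 12×12.011 + 13×1.008 + 1×14.007 = 171.24 g/mol.

171.24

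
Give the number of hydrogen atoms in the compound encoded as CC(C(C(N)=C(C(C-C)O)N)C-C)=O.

20

Hydrogens are implicit in SMILES; fill each atom to its normal valence:
  3 × C: 3 H each → 9
  3 × C: no H
  2 × C: 2 H each → 4
  2 × C: 1 H each → 2
  2 × N: 2 H each → 4
  1 × O: 1 H
  1 × O: no H
  Total hydrogens = 20.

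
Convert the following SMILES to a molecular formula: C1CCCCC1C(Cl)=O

C7H11ClO

Heavy atoms from the SMILES: 7 C, 1 Cl, 1 O.
Implicit hydrogens by atom environment:
  5 × C: 2 H each → 10
  1 × C: 1 H
  1 × C: no H
  1 × Cl: no H
  1 × O: no H
  Total hydrogens = 11.
Molecular formula: C7H11ClO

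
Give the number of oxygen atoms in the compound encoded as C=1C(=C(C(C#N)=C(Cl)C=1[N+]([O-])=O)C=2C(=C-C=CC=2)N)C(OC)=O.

4

The symbol for oxygen appears 4 times in the SMILES.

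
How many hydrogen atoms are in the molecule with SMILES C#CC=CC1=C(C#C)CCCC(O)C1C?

16

Hydrogens are implicit in SMILES; fill each atom to its normal valence:
  6 × C: 1 H each → 6
  4 × C: no H
  3 × C: 2 H each → 6
  1 × C: 3 H
  1 × O: 1 H
  Total hydrogens = 16.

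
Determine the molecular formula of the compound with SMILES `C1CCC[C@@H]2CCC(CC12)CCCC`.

C14H26

Heavy atoms from the SMILES: 14 C.
Implicit hydrogens by atom environment:
  10 × C: 2 H each → 20
  3 × C: 1 H each → 3
  1 × C: 3 H
  Total hydrogens = 26.
Molecular formula: C14H26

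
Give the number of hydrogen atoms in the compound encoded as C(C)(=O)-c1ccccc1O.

Hydrogens are implicit in SMILES; fill each atom to its normal valence:
  4 × C (aromatic): 1 H each → 4
  2 × C (aromatic): no H
  1 × C: 3 H
  1 × C: no H
  1 × O: 1 H
  1 × O: no H
  Total hydrogens = 8.

8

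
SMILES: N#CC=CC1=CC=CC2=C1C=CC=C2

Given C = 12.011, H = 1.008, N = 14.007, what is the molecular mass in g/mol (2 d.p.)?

Molecular formula: C13H9N.
M = 13×12.011 + 9×1.008 + 1×14.007 = 179.22 g/mol.

179.22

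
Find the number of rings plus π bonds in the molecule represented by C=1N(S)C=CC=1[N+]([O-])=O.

Molecular formula from the SMILES: C4H4N2O2S.
DoU = (2C + 2 + N − H − X)/2 = (2·4 + 2 + 2 − 4 − 0)/2 = 8/2 = 4.
(Structurally: 1 ring(s) + 3 π bond(s) = 4.)

4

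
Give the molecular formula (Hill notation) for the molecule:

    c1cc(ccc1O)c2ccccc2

Heavy atoms from the SMILES: 12 C, 1 O.
Implicit hydrogens by atom environment:
  9 × C (aromatic): 1 H each → 9
  3 × C (aromatic): no H
  1 × O: 1 H
  Total hydrogens = 10.
Molecular formula: C12H10O

C12H10O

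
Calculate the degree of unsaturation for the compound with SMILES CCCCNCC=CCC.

1

Molecular formula from the SMILES: C9H19N.
DoU = (2C + 2 + N − H − X)/2 = (2·9 + 2 + 1 − 19 − 0)/2 = 2/2 = 1.
(Structurally: 0 ring(s) + 1 π bond(s) = 1.)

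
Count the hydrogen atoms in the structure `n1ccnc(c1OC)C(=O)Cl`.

5

Hydrogens are implicit in SMILES; fill each atom to its normal valence:
  2 × C (aromatic): 1 H each → 2
  2 × C (aromatic): no H
  2 × N (aromatic): no H
  2 × O: no H
  1 × C: 3 H
  1 × C: no H
  1 × Cl: no H
  Total hydrogens = 5.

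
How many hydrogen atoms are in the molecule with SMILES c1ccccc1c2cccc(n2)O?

9

Hydrogens are implicit in SMILES; fill each atom to its normal valence:
  8 × C (aromatic): 1 H each → 8
  3 × C (aromatic): no H
  1 × N (aromatic): no H
  1 × O: 1 H
  Total hydrogens = 9.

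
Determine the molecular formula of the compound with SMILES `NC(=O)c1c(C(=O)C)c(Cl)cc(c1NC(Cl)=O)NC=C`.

Heavy atoms from the SMILES: 12 C, 2 Cl, 3 N, 3 O.
Implicit hydrogens by atom environment:
  5 × C (aromatic): no H
  3 × C: no H
  3 × O: no H
  2 × Cl: no H
  2 × N: 1 H each → 2
  1 × C: 3 H
  1 × C: 2 H
  1 × C (aromatic): 1 H
  1 × C: 1 H
  1 × N: 2 H
  Total hydrogens = 11.
Molecular formula: C12H11Cl2N3O3

C12H11Cl2N3O3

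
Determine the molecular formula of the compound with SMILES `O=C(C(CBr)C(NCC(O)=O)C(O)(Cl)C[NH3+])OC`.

C9H17BrClN2O5+

Heavy atoms from the SMILES: 1 Br, 9 C, 1 Cl, 2 N, 5 O.
Implicit hydrogens by atom environment:
  3 × C: 2 H each → 6
  3 × C: no H
  3 × O: no H
  2 × C: 1 H each → 2
  2 × O: 1 H each → 2
  1 × Br: no H
  1 × C: 3 H
  1 × Cl: no H
  1 × N (charge +1): 3 H
  1 × N: 1 H
  Total hydrogens = 17.
Net charge +1.
Molecular formula: C9H17BrClN2O5+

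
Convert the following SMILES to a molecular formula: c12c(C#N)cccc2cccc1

Heavy atoms from the SMILES: 11 C, 1 N.
Implicit hydrogens by atom environment:
  7 × C (aromatic): 1 H each → 7
  3 × C (aromatic): no H
  1 × C: no H
  1 × N: no H
  Total hydrogens = 7.
Molecular formula: C11H7N

C11H7N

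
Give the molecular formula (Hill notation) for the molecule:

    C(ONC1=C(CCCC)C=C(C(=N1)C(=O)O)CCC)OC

Heavy atoms from the SMILES: 15 C, 2 N, 4 O.
Implicit hydrogens by atom environment:
  6 × C: 2 H each → 12
  4 × C (aromatic): no H
  3 × C: 3 H each → 9
  3 × O: no H
  1 × C (aromatic): 1 H
  1 × C: no H
  1 × N: 1 H
  1 × N (aromatic): no H
  1 × O: 1 H
  Total hydrogens = 24.
Molecular formula: C15H24N2O4

C15H24N2O4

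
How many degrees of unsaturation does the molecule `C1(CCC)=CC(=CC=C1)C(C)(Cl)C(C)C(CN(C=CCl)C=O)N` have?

6

Molecular formula from the SMILES: C18H26Cl2N2O.
DoU = (2C + 2 + N − H − X)/2 = (2·18 + 2 + 2 − 26 − 2)/2 = 12/2 = 6.
(Structurally: 1 ring(s) + 5 π bond(s) = 6.)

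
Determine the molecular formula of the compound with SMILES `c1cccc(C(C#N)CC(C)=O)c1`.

Heavy atoms from the SMILES: 11 C, 1 N, 1 O.
Implicit hydrogens by atom environment:
  5 × C (aromatic): 1 H each → 5
  2 × C: no H
  1 × C: 3 H
  1 × C: 2 H
  1 × C: 1 H
  1 × C (aromatic): no H
  1 × N: no H
  1 × O: no H
  Total hydrogens = 11.
Molecular formula: C11H11NO

C11H11NO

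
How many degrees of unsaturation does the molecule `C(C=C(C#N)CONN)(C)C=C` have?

4

Molecular formula from the SMILES: C8H13N3O.
DoU = (2C + 2 + N − H − X)/2 = (2·8 + 2 + 3 − 13 − 0)/2 = 8/2 = 4.
(Structurally: 0 ring(s) + 4 π bond(s) = 4.)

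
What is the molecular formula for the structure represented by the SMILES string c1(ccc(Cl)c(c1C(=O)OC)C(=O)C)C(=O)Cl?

Heavy atoms from the SMILES: 11 C, 2 Cl, 4 O.
Implicit hydrogens by atom environment:
  4 × C (aromatic): no H
  4 × O: no H
  3 × C: no H
  2 × C: 3 H each → 6
  2 × C (aromatic): 1 H each → 2
  2 × Cl: no H
  Total hydrogens = 8.
Molecular formula: C11H8Cl2O4

C11H8Cl2O4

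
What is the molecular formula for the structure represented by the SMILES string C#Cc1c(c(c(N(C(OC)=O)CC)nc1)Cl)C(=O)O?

C12H11ClN2O4

Heavy atoms from the SMILES: 12 C, 1 Cl, 2 N, 4 O.
Implicit hydrogens by atom environment:
  4 × C (aromatic): no H
  3 × C: no H
  3 × O: no H
  2 × C: 3 H each → 6
  1 × C: 2 H
  1 × C (aromatic): 1 H
  1 × C: 1 H
  1 × Cl: no H
  1 × N (aromatic): no H
  1 × N: no H
  1 × O: 1 H
  Total hydrogens = 11.
Molecular formula: C12H11ClN2O4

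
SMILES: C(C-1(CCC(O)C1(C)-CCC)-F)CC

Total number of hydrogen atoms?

Hydrogens are implicit in SMILES; fill each atom to its normal valence:
  6 × C: 2 H each → 12
  3 × C: 3 H each → 9
  2 × C: no H
  1 × C: 1 H
  1 × F: no H
  1 × O: 1 H
  Total hydrogens = 23.

23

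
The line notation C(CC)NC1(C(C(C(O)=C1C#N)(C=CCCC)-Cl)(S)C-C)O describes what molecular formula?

C16H25ClN2O2S

Heavy atoms from the SMILES: 16 C, 1 Cl, 2 N, 2 O, 1 S.
Implicit hydrogens by atom environment:
  6 × C: no H
  5 × C: 2 H each → 10
  3 × C: 3 H each → 9
  2 × C: 1 H each → 2
  2 × O: 1 H each → 2
  1 × Cl: no H
  1 × N: 1 H
  1 × N: no H
  1 × S: 1 H
  Total hydrogens = 25.
Molecular formula: C16H25ClN2O2S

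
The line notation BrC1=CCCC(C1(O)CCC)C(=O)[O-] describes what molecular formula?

Heavy atoms from the SMILES: 1 Br, 10 C, 3 O.
Implicit hydrogens by atom environment:
  4 × C: 2 H each → 8
  3 × C: no H
  2 × C: 1 H each → 2
  1 × Br: no H
  1 × C: 3 H
  1 × O: 1 H
  1 × O: no H
  1 × O (charge -1): no H
  Total hydrogens = 14.
Net charge -1.
Molecular formula: C10H14BrO3-

C10H14BrO3-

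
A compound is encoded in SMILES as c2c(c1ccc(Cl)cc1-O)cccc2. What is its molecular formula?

Heavy atoms from the SMILES: 12 C, 1 Cl, 1 O.
Implicit hydrogens by atom environment:
  8 × C (aromatic): 1 H each → 8
  4 × C (aromatic): no H
  1 × Cl: no H
  1 × O: 1 H
  Total hydrogens = 9.
Molecular formula: C12H9ClO

C12H9ClO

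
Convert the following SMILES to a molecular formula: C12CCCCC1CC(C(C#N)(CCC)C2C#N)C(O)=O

C16H22N2O2

Heavy atoms from the SMILES: 16 C, 2 N, 2 O.
Implicit hydrogens by atom environment:
  7 × C: 2 H each → 14
  4 × C: 1 H each → 4
  4 × C: no H
  2 × N: no H
  1 × C: 3 H
  1 × O: 1 H
  1 × O: no H
  Total hydrogens = 22.
Molecular formula: C16H22N2O2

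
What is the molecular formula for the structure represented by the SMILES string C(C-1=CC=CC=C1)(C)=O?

Heavy atoms from the SMILES: 8 C, 1 O.
Implicit hydrogens by atom environment:
  5 × C (aromatic): 1 H each → 5
  1 × C: 3 H
  1 × C (aromatic): no H
  1 × C: no H
  1 × O: no H
  Total hydrogens = 8.
Molecular formula: C8H8O

C8H8O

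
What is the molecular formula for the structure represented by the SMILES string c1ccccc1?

Heavy atoms from the SMILES: 6 C.
Implicit hydrogens by atom environment:
  6 × C (aromatic): 1 H each → 6
  Total hydrogens = 6.
Molecular formula: C6H6

C6H6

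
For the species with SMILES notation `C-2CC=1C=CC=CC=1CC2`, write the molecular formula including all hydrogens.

Heavy atoms from the SMILES: 10 C.
Implicit hydrogens by atom environment:
  4 × C: 2 H each → 8
  4 × C (aromatic): 1 H each → 4
  2 × C (aromatic): no H
  Total hydrogens = 12.
Molecular formula: C10H12

C10H12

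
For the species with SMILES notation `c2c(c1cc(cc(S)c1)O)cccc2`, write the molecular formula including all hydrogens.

Heavy atoms from the SMILES: 12 C, 1 O, 1 S.
Implicit hydrogens by atom environment:
  8 × C (aromatic): 1 H each → 8
  4 × C (aromatic): no H
  1 × O: 1 H
  1 × S: 1 H
  Total hydrogens = 10.
Molecular formula: C12H10OS

C12H10OS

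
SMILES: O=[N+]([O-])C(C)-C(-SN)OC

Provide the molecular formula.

C4H10N2O3S

Heavy atoms from the SMILES: 4 C, 2 N, 3 O, 1 S.
Implicit hydrogens by atom environment:
  2 × C: 3 H each → 6
  2 × C: 1 H each → 2
  2 × O: no H
  1 × N: 2 H
  1 × N (charge +1): no H
  1 × O (charge -1): no H
  1 × S: no H
  Total hydrogens = 10.
Molecular formula: C4H10N2O3S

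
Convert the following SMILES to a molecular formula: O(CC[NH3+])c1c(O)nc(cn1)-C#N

Heavy atoms from the SMILES: 7 C, 4 N, 2 O.
Implicit hydrogens by atom environment:
  3 × C (aromatic): no H
  2 × C: 2 H each → 4
  2 × N (aromatic): no H
  1 × C (aromatic): 1 H
  1 × C: no H
  1 × N (charge +1): 3 H
  1 × N: no H
  1 × O: 1 H
  1 × O: no H
  Total hydrogens = 9.
Net charge +1.
Molecular formula: C7H9N4O2+

C7H9N4O2+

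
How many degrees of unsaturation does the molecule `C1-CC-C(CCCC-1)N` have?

1

Molecular formula from the SMILES: C8H17N.
DoU = (2C + 2 + N − H − X)/2 = (2·8 + 2 + 1 − 17 − 0)/2 = 2/2 = 1.
(Structurally: 1 ring(s) + 0 π bond(s) = 1.)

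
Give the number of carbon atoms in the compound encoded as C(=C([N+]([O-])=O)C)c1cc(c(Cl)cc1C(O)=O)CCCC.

The symbol for carbon appears 14 times in the SMILES. Lowercase c denotes aromatic carbon and counts toward C.

14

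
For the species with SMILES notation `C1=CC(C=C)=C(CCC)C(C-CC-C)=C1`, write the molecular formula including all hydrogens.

Heavy atoms from the SMILES: 15 C.
Implicit hydrogens by atom environment:
  6 × C: 2 H each → 12
  3 × C (aromatic): 1 H each → 3
  3 × C (aromatic): no H
  2 × C: 3 H each → 6
  1 × C: 1 H
  Total hydrogens = 22.
Molecular formula: C15H22

C15H22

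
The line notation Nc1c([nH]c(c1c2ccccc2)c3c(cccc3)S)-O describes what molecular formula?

Heavy atoms from the SMILES: 16 C, 2 N, 1 O, 1 S.
Implicit hydrogens by atom environment:
  9 × C (aromatic): 1 H each → 9
  7 × C (aromatic): no H
  1 × N: 2 H
  1 × N (aromatic): 1 H
  1 × O: 1 H
  1 × S: 1 H
  Total hydrogens = 14.
Molecular formula: C16H14N2OS

C16H14N2OS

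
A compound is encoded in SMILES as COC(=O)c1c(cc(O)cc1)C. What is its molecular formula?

C9H10O3

Heavy atoms from the SMILES: 9 C, 3 O.
Implicit hydrogens by atom environment:
  3 × C (aromatic): 1 H each → 3
  3 × C (aromatic): no H
  2 × C: 3 H each → 6
  2 × O: no H
  1 × C: no H
  1 × O: 1 H
  Total hydrogens = 10.
Molecular formula: C9H10O3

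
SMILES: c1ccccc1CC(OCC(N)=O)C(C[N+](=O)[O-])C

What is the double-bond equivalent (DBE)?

Molecular formula from the SMILES: C13H18N2O4.
DoU = (2C + 2 + N − H − X)/2 = (2·13 + 2 + 2 − 18 − 0)/2 = 12/2 = 6.
(Structurally: 1 ring(s) + 5 π bond(s) = 6.)

6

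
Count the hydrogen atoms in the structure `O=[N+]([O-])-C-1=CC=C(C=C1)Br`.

Hydrogens are implicit in SMILES; fill each atom to its normal valence:
  4 × C (aromatic): 1 H each → 4
  2 × C (aromatic): no H
  1 × Br: no H
  1 × N (charge +1): no H
  1 × O: no H
  1 × O (charge -1): no H
  Total hydrogens = 4.

4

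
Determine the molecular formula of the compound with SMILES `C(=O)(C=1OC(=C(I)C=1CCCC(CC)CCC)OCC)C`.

Heavy atoms from the SMILES: 17 C, 1 I, 3 O.
Implicit hydrogens by atom environment:
  7 × C: 2 H each → 14
  4 × C: 3 H each → 12
  4 × C (aromatic): no H
  2 × O: no H
  1 × C: 1 H
  1 × C: no H
  1 × I: no H
  1 × O (aromatic): no H
  Total hydrogens = 27.
Molecular formula: C17H27IO3

C17H27IO3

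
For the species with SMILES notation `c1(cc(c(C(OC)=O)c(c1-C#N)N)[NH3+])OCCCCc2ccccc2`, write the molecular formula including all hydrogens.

C19H22N3O3+

Heavy atoms from the SMILES: 19 C, 3 N, 3 O.
Implicit hydrogens by atom environment:
  6 × C (aromatic): 1 H each → 6
  6 × C (aromatic): no H
  4 × C: 2 H each → 8
  3 × O: no H
  2 × C: no H
  1 × C: 3 H
  1 × N (charge +1): 3 H
  1 × N: 2 H
  1 × N: no H
  Total hydrogens = 22.
Net charge +1.
Molecular formula: C19H22N3O3+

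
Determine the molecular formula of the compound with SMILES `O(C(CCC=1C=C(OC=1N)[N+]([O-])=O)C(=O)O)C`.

Heavy atoms from the SMILES: 9 C, 2 N, 6 O.
Implicit hydrogens by atom environment:
  3 × C (aromatic): no H
  3 × O: no H
  2 × C: 2 H each → 4
  1 × C: 3 H
  1 × C (aromatic): 1 H
  1 × C: 1 H
  1 × C: no H
  1 × N: 2 H
  1 × N (charge +1): no H
  1 × O: 1 H
  1 × O (aromatic): no H
  1 × O (charge -1): no H
  Total hydrogens = 12.
Molecular formula: C9H12N2O6

C9H12N2O6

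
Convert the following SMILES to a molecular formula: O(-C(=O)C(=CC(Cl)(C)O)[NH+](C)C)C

Heavy atoms from the SMILES: 8 C, 1 Cl, 1 N, 3 O.
Implicit hydrogens by atom environment:
  4 × C: 3 H each → 12
  3 × C: no H
  2 × O: no H
  1 × C: 1 H
  1 × Cl: no H
  1 × N (charge +1): 1 H
  1 × O: 1 H
  Total hydrogens = 15.
Net charge +1.
Molecular formula: C8H15ClNO3+

C8H15ClNO3+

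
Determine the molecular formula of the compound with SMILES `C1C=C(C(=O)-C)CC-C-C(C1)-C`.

Heavy atoms from the SMILES: 11 C, 1 O.
Implicit hydrogens by atom environment:
  5 × C: 2 H each → 10
  2 × C: 3 H each → 6
  2 × C: 1 H each → 2
  2 × C: no H
  1 × O: no H
  Total hydrogens = 18.
Molecular formula: C11H18O

C11H18O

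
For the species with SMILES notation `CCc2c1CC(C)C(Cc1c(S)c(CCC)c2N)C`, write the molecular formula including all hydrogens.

Heavy atoms from the SMILES: 17 C, 1 N, 1 S.
Implicit hydrogens by atom environment:
  6 × C (aromatic): no H
  5 × C: 2 H each → 10
  4 × C: 3 H each → 12
  2 × C: 1 H each → 2
  1 × N: 2 H
  1 × S: 1 H
  Total hydrogens = 27.
Molecular formula: C17H27NS

C17H27NS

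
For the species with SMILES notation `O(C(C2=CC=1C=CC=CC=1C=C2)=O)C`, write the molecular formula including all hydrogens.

Heavy atoms from the SMILES: 12 C, 2 O.
Implicit hydrogens by atom environment:
  7 × C (aromatic): 1 H each → 7
  3 × C (aromatic): no H
  2 × O: no H
  1 × C: 3 H
  1 × C: no H
  Total hydrogens = 10.
Molecular formula: C12H10O2

C12H10O2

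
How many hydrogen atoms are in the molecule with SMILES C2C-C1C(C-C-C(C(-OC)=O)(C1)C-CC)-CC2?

Hydrogens are implicit in SMILES; fill each atom to its normal valence:
  9 × C: 2 H each → 18
  2 × C: 3 H each → 6
  2 × C: 1 H each → 2
  2 × C: no H
  2 × O: no H
  Total hydrogens = 26.

26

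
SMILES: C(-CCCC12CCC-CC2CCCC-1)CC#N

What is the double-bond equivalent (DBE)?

Molecular formula from the SMILES: C16H27N.
DoU = (2C + 2 + N − H − X)/2 = (2·16 + 2 + 1 − 27 − 0)/2 = 8/2 = 4.
(Structurally: 2 ring(s) + 2 π bond(s) = 4.)

4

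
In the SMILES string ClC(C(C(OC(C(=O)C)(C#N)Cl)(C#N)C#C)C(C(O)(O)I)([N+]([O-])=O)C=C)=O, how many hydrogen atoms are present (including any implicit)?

10

Hydrogens are implicit in SMILES; fill each atom to its normal valence:
  9 × C: no H
  4 × O: no H
  3 × C: 1 H each → 3
  2 × Cl: no H
  2 × N: no H
  2 × O: 1 H each → 2
  1 × C: 3 H
  1 × C: 2 H
  1 × I: no H
  1 × N (charge +1): no H
  1 × O (charge -1): no H
  Total hydrogens = 10.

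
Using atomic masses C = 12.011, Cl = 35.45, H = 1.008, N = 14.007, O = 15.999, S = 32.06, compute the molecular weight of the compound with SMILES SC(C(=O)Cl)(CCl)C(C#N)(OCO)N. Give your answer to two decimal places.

259.10

Molecular formula: C6H8Cl2N2O3S.
M = 6×12.011 + 2×35.45 + 8×1.008 + 2×14.007 + 3×15.999 + 1×32.06 = 259.10 g/mol.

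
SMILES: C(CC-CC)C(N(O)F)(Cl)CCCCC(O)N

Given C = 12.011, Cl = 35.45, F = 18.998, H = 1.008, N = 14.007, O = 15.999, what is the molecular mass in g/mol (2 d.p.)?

Molecular formula: C11H24ClFN2O2.
M = 11×12.011 + 1×35.45 + 1×18.998 + 24×1.008 + 2×14.007 + 2×15.999 = 270.77 g/mol.

270.77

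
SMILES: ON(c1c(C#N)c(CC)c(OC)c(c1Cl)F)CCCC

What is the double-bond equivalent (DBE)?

6

Molecular formula from the SMILES: C14H18ClFN2O2.
DoU = (2C + 2 + N − H − X)/2 = (2·14 + 2 + 2 − 18 − 2)/2 = 12/2 = 6.
(Structurally: 1 ring(s) + 5 π bond(s) = 6.)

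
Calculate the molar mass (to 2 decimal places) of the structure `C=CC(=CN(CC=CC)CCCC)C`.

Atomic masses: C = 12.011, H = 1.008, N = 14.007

193.33

Molecular formula: C13H23N.
M = 13×12.011 + 23×1.008 + 1×14.007 = 193.33 g/mol.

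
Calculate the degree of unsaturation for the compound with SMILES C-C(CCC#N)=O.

Molecular formula from the SMILES: C5H7NO.
DoU = (2C + 2 + N − H − X)/2 = (2·5 + 2 + 1 − 7 − 0)/2 = 6/2 = 3.
(Structurally: 0 ring(s) + 3 π bond(s) = 3.)

3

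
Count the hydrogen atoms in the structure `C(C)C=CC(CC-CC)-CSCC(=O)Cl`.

21

Hydrogens are implicit in SMILES; fill each atom to its normal valence:
  6 × C: 2 H each → 12
  3 × C: 1 H each → 3
  2 × C: 3 H each → 6
  1 × C: no H
  1 × Cl: no H
  1 × O: no H
  1 × S: no H
  Total hydrogens = 21.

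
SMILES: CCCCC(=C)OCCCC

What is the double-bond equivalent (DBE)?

1

Molecular formula from the SMILES: C10H20O.
DoU = (2C + 2 + N − H − X)/2 = (2·10 + 2 + 0 − 20 − 0)/2 = 2/2 = 1.
(Structurally: 0 ring(s) + 1 π bond(s) = 1.)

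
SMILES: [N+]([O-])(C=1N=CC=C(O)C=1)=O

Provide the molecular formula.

C5H4N2O3

Heavy atoms from the SMILES: 5 C, 2 N, 3 O.
Implicit hydrogens by atom environment:
  3 × C (aromatic): 1 H each → 3
  2 × C (aromatic): no H
  1 × N (aromatic): no H
  1 × N (charge +1): no H
  1 × O: 1 H
  1 × O: no H
  1 × O (charge -1): no H
  Total hydrogens = 4.
Molecular formula: C5H4N2O3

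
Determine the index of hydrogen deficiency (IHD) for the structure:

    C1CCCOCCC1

Molecular formula from the SMILES: C7H14O.
DoU = (2C + 2 + N − H − X)/2 = (2·7 + 2 + 0 − 14 − 0)/2 = 2/2 = 1.
(Structurally: 1 ring(s) + 0 π bond(s) = 1.)

1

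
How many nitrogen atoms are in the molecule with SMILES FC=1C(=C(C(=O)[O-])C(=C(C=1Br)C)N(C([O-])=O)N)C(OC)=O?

The symbol for nitrogen appears 2 times in the SMILES.

2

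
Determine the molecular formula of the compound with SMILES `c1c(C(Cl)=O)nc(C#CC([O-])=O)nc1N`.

C8H3ClN3O3-

Heavy atoms from the SMILES: 8 C, 1 Cl, 3 N, 3 O.
Implicit hydrogens by atom environment:
  4 × C: no H
  3 × C (aromatic): no H
  2 × N (aromatic): no H
  2 × O: no H
  1 × C (aromatic): 1 H
  1 × Cl: no H
  1 × N: 2 H
  1 × O (charge -1): no H
  Total hydrogens = 3.
Net charge -1.
Molecular formula: C8H3ClN3O3-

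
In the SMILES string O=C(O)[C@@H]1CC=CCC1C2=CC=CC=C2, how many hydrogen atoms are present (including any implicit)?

Hydrogens are implicit in SMILES; fill each atom to its normal valence:
  5 × C (aromatic): 1 H each → 5
  4 × C: 1 H each → 4
  2 × C: 2 H each → 4
  1 × C: no H
  1 × C (aromatic): no H
  1 × O: 1 H
  1 × O: no H
  Total hydrogens = 14.

14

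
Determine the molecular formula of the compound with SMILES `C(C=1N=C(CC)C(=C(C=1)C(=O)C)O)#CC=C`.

C13H13NO2

Heavy atoms from the SMILES: 13 C, 1 N, 2 O.
Implicit hydrogens by atom environment:
  4 × C (aromatic): no H
  3 × C: no H
  2 × C: 3 H each → 6
  2 × C: 2 H each → 4
  1 × C (aromatic): 1 H
  1 × C: 1 H
  1 × N (aromatic): no H
  1 × O: 1 H
  1 × O: no H
  Total hydrogens = 13.
Molecular formula: C13H13NO2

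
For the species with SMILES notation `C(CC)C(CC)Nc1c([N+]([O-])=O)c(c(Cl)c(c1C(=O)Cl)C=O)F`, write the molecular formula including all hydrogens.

Heavy atoms from the SMILES: 14 C, 2 Cl, 1 F, 2 N, 4 O.
Implicit hydrogens by atom environment:
  6 × C (aromatic): no H
  3 × C: 2 H each → 6
  3 × O: no H
  2 × C: 3 H each → 6
  2 × C: 1 H each → 2
  2 × Cl: no H
  1 × C: no H
  1 × F: no H
  1 × N: 1 H
  1 × N (charge +1): no H
  1 × O (charge -1): no H
  Total hydrogens = 15.
Molecular formula: C14H15Cl2FN2O4

C14H15Cl2FN2O4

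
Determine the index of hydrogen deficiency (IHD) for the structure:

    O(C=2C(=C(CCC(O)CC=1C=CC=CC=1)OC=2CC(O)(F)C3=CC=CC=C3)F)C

11

Molecular formula from the SMILES: C23H24F2O4.
DoU = (2C + 2 + N − H − X)/2 = (2·23 + 2 + 0 − 24 − 2)/2 = 22/2 = 11.
(Structurally: 3 ring(s) + 8 π bond(s) = 11.)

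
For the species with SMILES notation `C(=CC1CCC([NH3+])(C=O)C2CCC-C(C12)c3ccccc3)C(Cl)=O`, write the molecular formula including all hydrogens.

Heavy atoms from the SMILES: 20 C, 1 Cl, 1 N, 2 O.
Implicit hydrogens by atom environment:
  7 × C: 1 H each → 7
  5 × C: 2 H each → 10
  5 × C (aromatic): 1 H each → 5
  2 × C: no H
  2 × O: no H
  1 × C (aromatic): no H
  1 × Cl: no H
  1 × N (charge +1): 3 H
  Total hydrogens = 25.
Net charge +1.
Molecular formula: C20H25ClNO2+

C20H25ClNO2+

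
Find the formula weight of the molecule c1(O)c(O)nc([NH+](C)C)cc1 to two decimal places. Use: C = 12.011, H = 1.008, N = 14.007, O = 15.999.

Molecular formula: C7H11N2O2+.
M = 7×12.011 + 11×1.008 + 2×14.007 + 2×15.999 = 155.18 g/mol.

155.18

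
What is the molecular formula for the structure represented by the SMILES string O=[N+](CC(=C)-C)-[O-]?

C4H7NO2

Heavy atoms from the SMILES: 4 C, 1 N, 2 O.
Implicit hydrogens by atom environment:
  2 × C: 2 H each → 4
  1 × C: 3 H
  1 × C: no H
  1 × N (charge +1): no H
  1 × O: no H
  1 × O (charge -1): no H
  Total hydrogens = 7.
Molecular formula: C4H7NO2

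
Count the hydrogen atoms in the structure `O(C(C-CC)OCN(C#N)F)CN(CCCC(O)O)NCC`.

Hydrogens are implicit in SMILES; fill each atom to its normal valence:
  8 × C: 2 H each → 16
  3 × N: no H
  2 × C: 3 H each → 6
  2 × C: 1 H each → 2
  2 × O: 1 H each → 2
  2 × O: no H
  1 × C: no H
  1 × F: no H
  1 × N: 1 H
  Total hydrogens = 27.

27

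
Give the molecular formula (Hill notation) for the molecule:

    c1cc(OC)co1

C5H6O2

Heavy atoms from the SMILES: 5 C, 2 O.
Implicit hydrogens by atom environment:
  3 × C (aromatic): 1 H each → 3
  1 × C: 3 H
  1 × C (aromatic): no H
  1 × O (aromatic): no H
  1 × O: no H
  Total hydrogens = 6.
Molecular formula: C5H6O2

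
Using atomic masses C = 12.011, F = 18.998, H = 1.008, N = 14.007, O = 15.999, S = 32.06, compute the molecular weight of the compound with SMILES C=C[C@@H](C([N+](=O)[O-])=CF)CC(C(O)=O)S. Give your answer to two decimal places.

235.23

Molecular formula: C8H10FNO4S.
M = 8×12.011 + 1×18.998 + 10×1.008 + 1×14.007 + 4×15.999 + 1×32.06 = 235.23 g/mol.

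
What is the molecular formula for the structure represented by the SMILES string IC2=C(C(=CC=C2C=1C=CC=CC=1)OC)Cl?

Heavy atoms from the SMILES: 13 C, 1 Cl, 1 I, 1 O.
Implicit hydrogens by atom environment:
  7 × C (aromatic): 1 H each → 7
  5 × C (aromatic): no H
  1 × C: 3 H
  1 × Cl: no H
  1 × I: no H
  1 × O: no H
  Total hydrogens = 10.
Molecular formula: C13H10ClIO

C13H10ClIO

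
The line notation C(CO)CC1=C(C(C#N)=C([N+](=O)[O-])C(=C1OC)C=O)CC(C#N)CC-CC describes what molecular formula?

C19H23N3O5

Heavy atoms from the SMILES: 19 C, 3 N, 5 O.
Implicit hydrogens by atom environment:
  7 × C: 2 H each → 14
  6 × C (aromatic): no H
  3 × O: no H
  2 × C: 3 H each → 6
  2 × C: 1 H each → 2
  2 × C: no H
  2 × N: no H
  1 × N (charge +1): no H
  1 × O: 1 H
  1 × O (charge -1): no H
  Total hydrogens = 23.
Molecular formula: C19H23N3O5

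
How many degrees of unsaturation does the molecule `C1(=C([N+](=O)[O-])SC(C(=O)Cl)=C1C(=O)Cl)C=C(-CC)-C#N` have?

Molecular formula from the SMILES: C11H6Cl2N2O4S.
DoU = (2C + 2 + N − H − X)/2 = (2·11 + 2 + 2 − 6 − 2)/2 = 18/2 = 9.
(Structurally: 1 ring(s) + 8 π bond(s) = 9.)

9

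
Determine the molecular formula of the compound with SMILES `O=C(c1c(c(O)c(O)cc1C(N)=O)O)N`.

C8H8N2O5

Heavy atoms from the SMILES: 8 C, 2 N, 5 O.
Implicit hydrogens by atom environment:
  5 × C (aromatic): no H
  3 × O: 1 H each → 3
  2 × C: no H
  2 × N: 2 H each → 4
  2 × O: no H
  1 × C (aromatic): 1 H
  Total hydrogens = 8.
Molecular formula: C8H8N2O5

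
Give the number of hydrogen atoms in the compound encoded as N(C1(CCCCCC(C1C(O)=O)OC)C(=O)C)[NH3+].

23

Hydrogens are implicit in SMILES; fill each atom to its normal valence:
  5 × C: 2 H each → 10
  3 × C: no H
  3 × O: no H
  2 × C: 3 H each → 6
  2 × C: 1 H each → 2
  1 × N (charge +1): 3 H
  1 × N: 1 H
  1 × O: 1 H
  Total hydrogens = 23.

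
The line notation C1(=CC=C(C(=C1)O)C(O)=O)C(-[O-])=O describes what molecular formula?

Heavy atoms from the SMILES: 8 C, 5 O.
Implicit hydrogens by atom environment:
  3 × C (aromatic): 1 H each → 3
  3 × C (aromatic): no H
  2 × C: no H
  2 × O: 1 H each → 2
  2 × O: no H
  1 × O (charge -1): no H
  Total hydrogens = 5.
Net charge -1.
Molecular formula: C8H5O5-

C8H5O5-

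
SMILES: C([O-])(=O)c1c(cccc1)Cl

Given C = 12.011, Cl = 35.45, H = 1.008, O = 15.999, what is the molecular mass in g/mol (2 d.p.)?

155.56

Molecular formula: C7H4ClO2-.
M = 7×12.011 + 1×35.45 + 4×1.008 + 2×15.999 = 155.56 g/mol.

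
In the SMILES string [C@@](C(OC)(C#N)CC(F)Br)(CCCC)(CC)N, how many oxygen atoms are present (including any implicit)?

1

The symbol for oxygen appears 1 time in the SMILES.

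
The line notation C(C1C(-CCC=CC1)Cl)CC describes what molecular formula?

Heavy atoms from the SMILES: 10 C, 1 Cl.
Implicit hydrogens by atom environment:
  5 × C: 2 H each → 10
  4 × C: 1 H each → 4
  1 × C: 3 H
  1 × Cl: no H
  Total hydrogens = 17.
Molecular formula: C10H17Cl

C10H17Cl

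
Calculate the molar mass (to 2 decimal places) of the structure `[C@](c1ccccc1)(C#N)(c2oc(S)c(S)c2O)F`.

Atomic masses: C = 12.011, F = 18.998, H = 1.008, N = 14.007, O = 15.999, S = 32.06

281.32

Molecular formula: C12H8FNO2S2.
M = 12×12.011 + 1×18.998 + 8×1.008 + 1×14.007 + 2×15.999 + 2×32.06 = 281.32 g/mol.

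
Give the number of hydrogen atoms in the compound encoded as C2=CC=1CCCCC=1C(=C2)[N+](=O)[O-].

Hydrogens are implicit in SMILES; fill each atom to its normal valence:
  4 × C: 2 H each → 8
  3 × C (aromatic): 1 H each → 3
  3 × C (aromatic): no H
  1 × N (charge +1): no H
  1 × O: no H
  1 × O (charge -1): no H
  Total hydrogens = 11.

11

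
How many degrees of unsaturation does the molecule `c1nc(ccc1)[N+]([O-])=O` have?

5

Molecular formula from the SMILES: C5H4N2O2.
DoU = (2C + 2 + N − H − X)/2 = (2·5 + 2 + 2 − 4 − 0)/2 = 10/2 = 5.
(Structurally: 1 ring(s) + 4 π bond(s) = 5.)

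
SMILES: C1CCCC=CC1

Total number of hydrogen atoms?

Hydrogens are implicit in SMILES; fill each atom to its normal valence:
  5 × C: 2 H each → 10
  2 × C: 1 H each → 2
  Total hydrogens = 12.

12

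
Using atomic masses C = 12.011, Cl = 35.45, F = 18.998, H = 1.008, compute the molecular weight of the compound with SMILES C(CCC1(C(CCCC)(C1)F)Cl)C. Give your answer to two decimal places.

Molecular formula: C11H20ClF.
M = 11×12.011 + 1×35.45 + 1×18.998 + 20×1.008 = 206.73 g/mol.

206.73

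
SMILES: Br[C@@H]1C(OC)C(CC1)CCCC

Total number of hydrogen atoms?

19

Hydrogens are implicit in SMILES; fill each atom to its normal valence:
  5 × C: 2 H each → 10
  3 × C: 1 H each → 3
  2 × C: 3 H each → 6
  1 × Br: no H
  1 × O: no H
  Total hydrogens = 19.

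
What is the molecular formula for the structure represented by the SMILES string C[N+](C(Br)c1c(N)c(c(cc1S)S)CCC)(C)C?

C13H22BrN2S2+

Heavy atoms from the SMILES: 1 Br, 13 C, 2 N, 2 S.
Implicit hydrogens by atom environment:
  5 × C (aromatic): no H
  4 × C: 3 H each → 12
  2 × C: 2 H each → 4
  2 × S: 1 H each → 2
  1 × Br: no H
  1 × C (aromatic): 1 H
  1 × C: 1 H
  1 × N: 2 H
  1 × N (charge +1): no H
  Total hydrogens = 22.
Net charge +1.
Molecular formula: C13H22BrN2S2+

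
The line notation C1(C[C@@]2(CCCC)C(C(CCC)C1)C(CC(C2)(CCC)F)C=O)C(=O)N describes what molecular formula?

Heavy atoms from the SMILES: 22 C, 1 F, 1 N, 2 O.
Implicit hydrogens by atom environment:
  11 × C: 2 H each → 22
  5 × C: 1 H each → 5
  3 × C: 3 H each → 9
  3 × C: no H
  2 × O: no H
  1 × F: no H
  1 × N: 2 H
  Total hydrogens = 38.
Molecular formula: C22H38FNO2

C22H38FNO2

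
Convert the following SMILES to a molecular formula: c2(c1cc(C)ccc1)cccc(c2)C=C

Heavy atoms from the SMILES: 15 C.
Implicit hydrogens by atom environment:
  8 × C (aromatic): 1 H each → 8
  4 × C (aromatic): no H
  1 × C: 3 H
  1 × C: 2 H
  1 × C: 1 H
  Total hydrogens = 14.
Molecular formula: C15H14

C15H14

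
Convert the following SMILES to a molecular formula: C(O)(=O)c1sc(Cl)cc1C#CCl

Heavy atoms from the SMILES: 7 C, 2 Cl, 2 O, 1 S.
Implicit hydrogens by atom environment:
  3 × C (aromatic): no H
  3 × C: no H
  2 × Cl: no H
  1 × C (aromatic): 1 H
  1 × O: 1 H
  1 × O: no H
  1 × S (aromatic): no H
  Total hydrogens = 2.
Molecular formula: C7H2Cl2O2S

C7H2Cl2O2S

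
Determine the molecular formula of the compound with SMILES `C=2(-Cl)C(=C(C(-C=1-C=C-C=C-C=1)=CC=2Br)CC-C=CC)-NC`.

Heavy atoms from the SMILES: 1 Br, 18 C, 1 Cl, 1 N.
Implicit hydrogens by atom environment:
  6 × C (aromatic): 1 H each → 6
  6 × C (aromatic): no H
  2 × C: 3 H each → 6
  2 × C: 2 H each → 4
  2 × C: 1 H each → 2
  1 × Br: no H
  1 × Cl: no H
  1 × N: 1 H
  Total hydrogens = 19.
Molecular formula: C18H19BrClN

C18H19BrClN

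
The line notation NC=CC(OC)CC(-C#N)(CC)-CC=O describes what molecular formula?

Heavy atoms from the SMILES: 11 C, 2 N, 2 O.
Implicit hydrogens by atom environment:
  4 × C: 1 H each → 4
  3 × C: 2 H each → 6
  2 × C: 3 H each → 6
  2 × C: no H
  2 × O: no H
  1 × N: 2 H
  1 × N: no H
  Total hydrogens = 18.
Molecular formula: C11H18N2O2

C11H18N2O2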